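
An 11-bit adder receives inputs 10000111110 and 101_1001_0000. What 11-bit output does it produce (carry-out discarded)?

  10000111110
+ 10110010000
= 00111001110  (discard carry-out 1)

00111001110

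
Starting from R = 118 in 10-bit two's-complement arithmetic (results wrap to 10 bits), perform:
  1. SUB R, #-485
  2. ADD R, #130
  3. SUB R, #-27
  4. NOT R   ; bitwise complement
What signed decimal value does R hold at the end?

263

Start: R = 118 = 0001110110.
R = 118 − (-485) = 603; wraps to -421 = 1001011011
R = -421 + 130 = -291 = 1011011101
R = -291 − (-27) = -264 = 1011111000
R = NOT 1011111000 = 0100000111 = 263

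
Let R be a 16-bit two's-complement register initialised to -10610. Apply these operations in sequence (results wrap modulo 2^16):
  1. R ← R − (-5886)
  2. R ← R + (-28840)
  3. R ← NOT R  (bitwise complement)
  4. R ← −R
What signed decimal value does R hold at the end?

31973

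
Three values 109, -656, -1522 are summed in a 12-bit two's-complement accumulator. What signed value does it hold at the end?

2027

109 + (-656) = -547 (110111011101)
-547 + (-1522) = -2069 → wraps to 2027 (011111101011)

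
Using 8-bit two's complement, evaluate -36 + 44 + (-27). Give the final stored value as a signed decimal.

-19

-36 + 44 = 8 (00001000)
8 + (-27) = -19 (11101101)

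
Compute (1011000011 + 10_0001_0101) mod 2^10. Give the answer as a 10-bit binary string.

  1011000011
+ 1000010101
= 0011011000  (discard carry-out 1)

0011011000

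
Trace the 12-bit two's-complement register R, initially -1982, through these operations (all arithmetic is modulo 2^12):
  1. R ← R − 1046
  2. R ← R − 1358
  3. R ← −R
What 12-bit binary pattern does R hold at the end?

000100100010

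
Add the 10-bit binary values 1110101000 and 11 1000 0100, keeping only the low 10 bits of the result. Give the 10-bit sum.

  1110101000
+ 1110000100
= 1100101100  (discard carry-out 1)

1100101100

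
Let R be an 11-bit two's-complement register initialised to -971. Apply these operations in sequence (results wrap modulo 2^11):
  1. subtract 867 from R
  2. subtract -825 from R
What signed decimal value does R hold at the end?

Start: R = -971 = 10000110101.
R = -971 − 867 = -1838; wraps to 210 = 00011010010
R = 210 − (-825) = 1035; wraps to -1013 = 10000001011

-1013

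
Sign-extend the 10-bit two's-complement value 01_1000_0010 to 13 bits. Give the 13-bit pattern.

MSB of 0110000010 is 0; replicate it into the new high bits.
000|0110000010 → 0000110000010 (still 386).

0000110000010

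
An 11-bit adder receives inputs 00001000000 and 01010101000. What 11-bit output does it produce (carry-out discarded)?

01011101000

  00001000000
+ 01010101000
= 01011101000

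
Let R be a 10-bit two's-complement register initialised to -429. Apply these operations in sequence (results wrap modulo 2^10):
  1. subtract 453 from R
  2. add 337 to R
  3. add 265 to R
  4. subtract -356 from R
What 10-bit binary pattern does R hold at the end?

0001001100

Start: R = -429 = 1001010011.
R = -429 − 453 = -882; wraps to 142 = 0010001110
R = 142 + 337 = 479 = 0111011111
R = 479 + 265 = 744; wraps to -280 = 1011101000
R = -280 − (-356) = 76 = 0001001100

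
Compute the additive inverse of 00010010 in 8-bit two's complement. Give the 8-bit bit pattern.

Invert: 11101101. Add 1: 11101110.
Check: 00010010 = 18, 11101110 = -18.

11101110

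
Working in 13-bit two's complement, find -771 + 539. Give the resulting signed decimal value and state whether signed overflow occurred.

-232; no overflow

-771 → 1110011111101
539 → 0001000011011
  1110011111101
+ 0001000011011
= 1111100011000
Result 1111100011000: MSB = 1 → 7960 − 8192 = -232.
Addends have opposite signs, so signed overflow cannot occur.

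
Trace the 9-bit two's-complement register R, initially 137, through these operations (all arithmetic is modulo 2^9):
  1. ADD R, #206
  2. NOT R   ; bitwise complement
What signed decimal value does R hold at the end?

168

Start: R = 137 = 010001001.
R = 137 + 206 = 343; wraps to -169 = 101010111
R = NOT 101010111 = 010101000 = 168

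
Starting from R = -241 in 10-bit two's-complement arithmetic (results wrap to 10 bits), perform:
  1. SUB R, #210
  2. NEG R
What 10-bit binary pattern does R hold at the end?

0111000011

Start: R = -241 = 1100001111.
R = -241 − 210 = -451 = 1000111101
R = −(-451) = 451 = 0111000011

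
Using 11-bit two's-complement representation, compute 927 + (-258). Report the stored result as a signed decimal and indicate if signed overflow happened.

927 → 01110011111
-258 → 11011111110
  01110011111
+ 11011111110
= 01010011101  (discard carry-out 1)
Result 01010011101: MSB = 0 → value 669.
Addends have opposite signs, so signed overflow cannot occur.

669; no overflow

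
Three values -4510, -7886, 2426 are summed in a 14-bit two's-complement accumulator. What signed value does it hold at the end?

-4510 + (-7886) = -12396 → wraps to 3988 (00111110010100)
3988 + 2426 = 6414 (01100100001110)

6414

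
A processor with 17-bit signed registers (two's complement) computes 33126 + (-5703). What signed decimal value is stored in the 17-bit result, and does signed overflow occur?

27423; no overflow

33126 → 01000000101100110
-5703 → 11110100110111001
  01000000101100110
+ 11110100110111001
= 00110101100011111  (discard carry-out 1)
Result 00110101100011111: MSB = 0 → value 27423.
Addends have opposite signs, so signed overflow cannot occur.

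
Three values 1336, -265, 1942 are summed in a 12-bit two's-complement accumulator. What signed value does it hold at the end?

-1083

1336 + (-265) = 1071 (010000101111)
1071 + 1942 = 3013 → wraps to -1083 (101111000101)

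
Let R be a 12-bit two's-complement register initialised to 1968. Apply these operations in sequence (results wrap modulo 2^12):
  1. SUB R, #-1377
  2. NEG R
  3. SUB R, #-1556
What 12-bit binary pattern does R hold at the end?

Start: R = 1968 = 011110110000.
R = 1968 − (-1377) = 3345; wraps to -751 = 110100010001
R = −(-751) = 751 = 001011101111
R = 751 − (-1556) = 2307; wraps to -1789 = 100100000011

100100000011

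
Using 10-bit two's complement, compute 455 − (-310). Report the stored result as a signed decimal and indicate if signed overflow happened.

-259; overflow

455 → 0111000111
-310 → 1011001010
Subtract via negate-and-add: invert 1011001010 + 1 = 0100110110 (i.e. 310).
  0111000111
+ 0100110110
= 1011111101
Result 1011111101: MSB = 1 → 765 − 1024 = -259.
Both addends (after negating the subtrahend) are non-negative but the stored result is negative: signed overflow. The true value 455 − (-310) = 765 lies outside [-512, 511].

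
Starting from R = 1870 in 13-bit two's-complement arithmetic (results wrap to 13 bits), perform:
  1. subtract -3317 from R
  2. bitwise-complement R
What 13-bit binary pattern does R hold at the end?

Start: R = 1870 = 0011101001110.
R = 1870 − (-3317) = 5187; wraps to -3005 = 1010001000011
R = NOT 1010001000011 = 0101110111100 = 3004

0101110111100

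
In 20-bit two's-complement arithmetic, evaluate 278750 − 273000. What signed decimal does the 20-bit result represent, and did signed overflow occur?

5750; no overflow

278750 → 01000100000011011110
273000 → 01000010101001101000
Subtract via negate-and-add: invert 01000010101001101000 + 1 = 10111101010110011000 (i.e. -273000).
  01000100000011011110
+ 10111101010110011000
= 00000001011001110110  (discard carry-out 1)
Result 00000001011001110110: MSB = 0 → value 5750.
Addends (after negating the subtrahend) have opposite signs, so signed overflow cannot occur.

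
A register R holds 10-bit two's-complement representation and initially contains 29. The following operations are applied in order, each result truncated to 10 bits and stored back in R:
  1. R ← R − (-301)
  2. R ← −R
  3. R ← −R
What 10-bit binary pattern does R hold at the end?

0101001010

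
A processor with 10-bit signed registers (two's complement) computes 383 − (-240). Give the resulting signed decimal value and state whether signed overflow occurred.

-401; overflow

383 → 0101111111
-240 → 1100010000
Subtract via negate-and-add: invert 1100010000 + 1 = 0011110000 (i.e. 240).
  0101111111
+ 0011110000
= 1001101111
Result 1001101111: MSB = 1 → 623 − 1024 = -401.
Both addends (after negating the subtrahend) are non-negative but the stored result is negative: signed overflow. The true value 383 − (-240) = 623 lies outside [-512, 511].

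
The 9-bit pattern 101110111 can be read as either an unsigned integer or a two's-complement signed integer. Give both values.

unsigned = 375, signed = -137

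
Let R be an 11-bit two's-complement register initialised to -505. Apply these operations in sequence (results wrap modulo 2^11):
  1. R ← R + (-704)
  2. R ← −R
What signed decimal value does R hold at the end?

-839

Start: R = -505 = 11000000111.
R = -505 + (-704) = -1209; wraps to 839 = 01101000111
R = −(839) = -839 = 10010111001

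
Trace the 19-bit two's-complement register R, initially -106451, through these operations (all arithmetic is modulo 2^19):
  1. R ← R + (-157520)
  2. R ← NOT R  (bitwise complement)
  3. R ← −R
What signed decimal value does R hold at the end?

Start: R = -106451 = 1100110000000101101.
R = -106451 + (-157520) = -263971; wraps to 260317 = 0111111100011011101
R = NOT 0111111100011011101 = 1000000011100100010 = -260318
R = −(-260318) = 260318 = 0111111100011011110

260318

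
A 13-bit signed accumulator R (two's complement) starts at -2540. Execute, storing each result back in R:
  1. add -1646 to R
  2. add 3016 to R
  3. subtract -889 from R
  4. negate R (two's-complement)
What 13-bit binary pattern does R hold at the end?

0000100011001

Start: R = -2540 = 1011000010100.
R = -2540 + (-1646) = -4186; wraps to 4006 = 0111110100110
R = 4006 + 3016 = 7022; wraps to -1170 = 1101101101110
R = -1170 − (-889) = -281 = 1111011100111
R = −(-281) = 281 = 0000100011001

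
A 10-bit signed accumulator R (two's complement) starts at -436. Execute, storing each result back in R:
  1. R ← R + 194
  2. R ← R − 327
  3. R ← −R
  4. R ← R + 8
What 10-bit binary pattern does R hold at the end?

1001000001

Start: R = -436 = 1001001100.
R = -436 + 194 = -242 = 1100001110
R = -242 − 327 = -569; wraps to 455 = 0111000111
R = −(455) = -455 = 1000111001
R = -455 + 8 = -447 = 1001000001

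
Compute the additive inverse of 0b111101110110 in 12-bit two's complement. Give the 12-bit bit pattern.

000010001010

Invert: 000010001001. Add 1: 000010001010.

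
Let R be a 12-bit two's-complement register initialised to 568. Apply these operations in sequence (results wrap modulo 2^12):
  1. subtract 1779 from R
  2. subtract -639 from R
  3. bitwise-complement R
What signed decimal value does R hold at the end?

571

Start: R = 568 = 001000111000.
R = 568 − 1779 = -1211 = 101101000101
R = -1211 − (-639) = -572 = 110111000100
R = NOT 110111000100 = 001000111011 = 571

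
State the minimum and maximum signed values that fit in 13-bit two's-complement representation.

min = -4096, max = 4095

Minimum: −2^12 = -4096.
Maximum: 2^12 − 1 = 4095.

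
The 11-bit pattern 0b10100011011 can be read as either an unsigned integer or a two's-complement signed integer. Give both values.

Unsigned: 10100011011 = 1307.
Signed: MSB=1 → 1307 − 2048 = -741.

unsigned = 1307, signed = -741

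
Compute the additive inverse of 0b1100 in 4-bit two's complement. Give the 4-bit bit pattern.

0100

Invert: 0011. Add 1: 0100.
Check: 1100 = -4, 0100 = 4.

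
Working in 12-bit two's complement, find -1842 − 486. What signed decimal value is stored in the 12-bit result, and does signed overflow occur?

-1842 → 100011001110
486 → 000111100110
Subtract via negate-and-add: invert 000111100110 + 1 = 111000011010 (i.e. -486).
  100011001110
+ 111000011010
= 011011101000  (discard carry-out 1)
Result 011011101000: MSB = 0 → value 1768.
Both addends (after negating the subtrahend) are negative but the stored result is non-negative: signed overflow. The true value -1842 − 486 = -2328 lies outside [-2048, 2047].

1768; overflow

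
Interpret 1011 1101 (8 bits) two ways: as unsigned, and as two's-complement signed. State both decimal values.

unsigned = 189, signed = -67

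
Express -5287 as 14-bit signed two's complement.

10101101011001

|-5287| = 5287 = 01010010100111 in 14 bits.
Invert the bits: 10101101011000. Add 1: 10101101011001.
Check: 10101101011001 reads as 11097 − 16384 = -5287.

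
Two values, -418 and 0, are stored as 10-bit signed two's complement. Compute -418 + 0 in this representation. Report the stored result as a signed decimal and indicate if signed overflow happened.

-418 → 1001011110
0 → 0000000000
  1001011110
+ 0000000000
= 1001011110
Result 1001011110: MSB = 1 → 606 − 1024 = -418.
Addends have opposite signs, so signed overflow cannot occur.

-418; no overflow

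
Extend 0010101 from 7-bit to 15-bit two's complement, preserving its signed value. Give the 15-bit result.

000000000010101

MSB of 0010101 is 0; replicate it into the new high bits.
00000000|0010101 → 000000000010101 (still 21).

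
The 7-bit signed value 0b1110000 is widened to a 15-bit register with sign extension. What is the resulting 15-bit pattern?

MSB of 1110000 is 1; replicate it into the new high bits.
11111111|1110000 → 111111111110000 (still -16).

111111111110000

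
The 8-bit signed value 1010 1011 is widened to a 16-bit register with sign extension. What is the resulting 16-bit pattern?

MSB of 10101011 is 1; replicate it into the new high bits.
11111111|10101011 → 1111111110101011 (still -85).

1111111110101011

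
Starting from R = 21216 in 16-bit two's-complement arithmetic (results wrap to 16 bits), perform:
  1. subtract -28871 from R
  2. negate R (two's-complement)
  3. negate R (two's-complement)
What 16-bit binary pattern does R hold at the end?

Start: R = 21216 = 0101001011100000.
R = 21216 − (-28871) = 50087; wraps to -15449 = 1100001110100111
R = −(-15449) = 15449 = 0011110001011001
R = −(15449) = -15449 = 1100001110100111

1100001110100111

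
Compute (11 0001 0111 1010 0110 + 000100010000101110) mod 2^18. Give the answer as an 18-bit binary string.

  110001011110100110
+ 000100010000101110
= 110101101111010100

110101101111010100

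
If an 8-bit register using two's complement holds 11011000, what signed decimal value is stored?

MSB is 1, so the value is negative.
Unsigned reading: 216. Subtract 2^8 = 256: 216 − 256 = -40.

-40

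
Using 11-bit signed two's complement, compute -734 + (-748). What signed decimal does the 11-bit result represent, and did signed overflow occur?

-734 → 10100100010
-748 → 10100010100
  10100100010
+ 10100010100
= 01000110110  (discard carry-out 1)
Result 01000110110: MSB = 0 → value 566.
Both addends are negative but the stored result is non-negative: signed overflow. The true value -734 + (-748) = -1482 lies outside [-1024, 1023].

566; overflow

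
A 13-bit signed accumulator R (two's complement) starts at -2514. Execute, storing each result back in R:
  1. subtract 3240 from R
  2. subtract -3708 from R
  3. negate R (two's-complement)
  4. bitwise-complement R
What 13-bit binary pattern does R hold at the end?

1100000000001

Start: R = -2514 = 1011000101110.
R = -2514 − 3240 = -5754; wraps to 2438 = 0100110000110
R = 2438 − (-3708) = 6146; wraps to -2046 = 1100000000010
R = −(-2046) = 2046 = 0011111111110
R = NOT 0011111111110 = 1100000000001 = -2047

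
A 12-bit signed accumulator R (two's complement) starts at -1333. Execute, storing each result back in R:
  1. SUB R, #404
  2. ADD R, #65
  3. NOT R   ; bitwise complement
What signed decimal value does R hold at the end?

Start: R = -1333 = 101011001011.
R = -1333 − 404 = -1737 = 100100110111
R = -1737 + 65 = -1672 = 100101111000
R = NOT 100101111000 = 011010000111 = 1671

1671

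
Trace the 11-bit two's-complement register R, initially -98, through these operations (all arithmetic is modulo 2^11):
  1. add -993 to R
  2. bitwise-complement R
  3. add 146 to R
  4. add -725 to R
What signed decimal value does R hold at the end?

Start: R = -98 = 11110011110.
R = -98 + (-993) = -1091; wraps to 957 = 01110111101
R = NOT 01110111101 = 10001000010 = -958
R = -958 + 146 = -812 = 10011010100
R = -812 + (-725) = -1537; wraps to 511 = 00111111111

511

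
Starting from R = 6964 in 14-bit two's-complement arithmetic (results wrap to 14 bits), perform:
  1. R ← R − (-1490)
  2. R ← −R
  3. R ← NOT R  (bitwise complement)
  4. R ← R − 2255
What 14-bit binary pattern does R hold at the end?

01100000110110

Start: R = 6964 = 01101100110100.
R = 6964 − (-1490) = 8454; wraps to -7930 = 10000100000110
R = −(-7930) = 7930 = 01111011111010
R = NOT 01111011111010 = 10000100000101 = -7931
R = -7931 − 2255 = -10186; wraps to 6198 = 01100000110110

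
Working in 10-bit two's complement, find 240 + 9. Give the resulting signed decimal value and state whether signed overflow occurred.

240 → 0011110000
9 → 0000001001
  0011110000
+ 0000001001
= 0011111001
Result 0011111001: MSB = 0 → value 249.
Both addends are non-negative and so is the stored result: no signed overflow.

249; no overflow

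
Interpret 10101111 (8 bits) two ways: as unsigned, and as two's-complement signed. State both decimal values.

unsigned = 175, signed = -81

Unsigned: 10101111 = 175.
Signed: MSB=1 → 175 − 256 = -81.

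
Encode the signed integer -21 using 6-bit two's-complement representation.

101011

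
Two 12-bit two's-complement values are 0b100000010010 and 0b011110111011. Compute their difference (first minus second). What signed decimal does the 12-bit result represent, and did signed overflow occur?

87; overflow

0b100000010010 → 100000010010 = -2030 (signed)
0b011110111011 → 011110111011 = 1979 (signed)
Subtract via negate-and-add: invert 011110111011 + 1 = 100001000101 (i.e. -1979).
  100000010010
+ 100001000101
= 000001010111  (discard carry-out 1)
Result 000001010111: MSB = 0 → value 87.
Both addends (after negating the subtrahend) are negative but the stored result is non-negative: signed overflow. The true value -2030 − 1979 = -4009 lies outside [-2048, 2047].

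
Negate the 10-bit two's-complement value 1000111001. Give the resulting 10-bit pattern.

0111000111

Invert: 0111000110. Add 1: 0111000111.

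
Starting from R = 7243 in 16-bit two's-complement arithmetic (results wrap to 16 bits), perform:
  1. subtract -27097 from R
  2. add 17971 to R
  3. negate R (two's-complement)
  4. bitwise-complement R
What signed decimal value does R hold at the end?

Start: R = 7243 = 0001110001001011.
R = 7243 − (-27097) = 34340; wraps to -31196 = 1000011000100100
R = -31196 + 17971 = -13225 = 1100110001010111
R = −(-13225) = 13225 = 0011001110101001
R = NOT 0011001110101001 = 1100110001010110 = -13226

-13226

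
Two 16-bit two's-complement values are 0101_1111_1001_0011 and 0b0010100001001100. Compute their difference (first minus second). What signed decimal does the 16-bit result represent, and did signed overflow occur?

14151; no overflow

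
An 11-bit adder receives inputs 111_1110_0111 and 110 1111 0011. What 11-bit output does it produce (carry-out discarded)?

  11111100111
+ 11011110011
= 11011011010  (discard carry-out 1)

11011011010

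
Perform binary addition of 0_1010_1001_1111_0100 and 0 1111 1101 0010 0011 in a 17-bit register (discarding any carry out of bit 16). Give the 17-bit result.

11010011100010111

  01010100111110100
+ 01111110100100011
= 11010011100010111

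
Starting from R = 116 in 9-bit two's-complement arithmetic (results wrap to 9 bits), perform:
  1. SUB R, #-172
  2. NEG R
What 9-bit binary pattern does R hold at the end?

Start: R = 116 = 001110100.
R = 116 − (-172) = 288; wraps to -224 = 100100000
R = −(-224) = 224 = 011100000

011100000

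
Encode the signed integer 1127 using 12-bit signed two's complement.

1127 is non-negative, so write it directly in 12 bits: 010001100111.

010001100111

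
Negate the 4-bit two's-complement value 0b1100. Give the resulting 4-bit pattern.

0100

Invert: 0011. Add 1: 0100.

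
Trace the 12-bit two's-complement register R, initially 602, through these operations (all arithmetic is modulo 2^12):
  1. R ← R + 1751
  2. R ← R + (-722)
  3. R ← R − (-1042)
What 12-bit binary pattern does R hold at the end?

101001110001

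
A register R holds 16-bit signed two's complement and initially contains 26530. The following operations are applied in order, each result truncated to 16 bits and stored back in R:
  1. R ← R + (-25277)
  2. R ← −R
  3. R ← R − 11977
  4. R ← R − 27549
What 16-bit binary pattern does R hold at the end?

0110000010110101

Start: R = 26530 = 0110011110100010.
R = 26530 + (-25277) = 1253 = 0000010011100101
R = −(1253) = -1253 = 1111101100011011
R = -1253 − 11977 = -13230 = 1100110001010010
R = -13230 − 27549 = -40779; wraps to 24757 = 0110000010110101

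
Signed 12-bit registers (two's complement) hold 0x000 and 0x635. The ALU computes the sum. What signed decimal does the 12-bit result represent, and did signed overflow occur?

1589; no overflow

0x000 = 000000000000 = 0 (signed)
0x635 = 011000110101 = 1589 (signed)
  000000000000
+ 011000110101
= 011000110101
Result 011000110101: MSB = 0 → value 1589.
Both addends are non-negative and so is the stored result: no signed overflow.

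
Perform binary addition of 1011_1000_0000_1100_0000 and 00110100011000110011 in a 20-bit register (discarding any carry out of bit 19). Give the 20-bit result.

11101100011011110011

  10111000000011000000
+ 00110100011000110011
= 11101100011011110011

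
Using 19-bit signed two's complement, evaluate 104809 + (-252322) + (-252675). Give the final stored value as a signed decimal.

124100

104809 + (-252322) = -147513 (1011011111111000111)
-147513 + (-252675) = -400188 → wraps to 124100 (0011110010011000100)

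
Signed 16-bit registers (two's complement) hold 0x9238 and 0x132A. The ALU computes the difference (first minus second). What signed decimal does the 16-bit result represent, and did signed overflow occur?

0x9238 = 1001001000111000 = -28104 (signed)
0x132A = 0001001100101010 = 4906 (signed)
Subtract via negate-and-add: invert 0001001100101010 + 1 = 1110110011010110 (i.e. -4906).
  1001001000111000
+ 1110110011010110
= 0111111100001110  (discard carry-out 1)
Result 0111111100001110: MSB = 0 → value 32526.
Both addends (after negating the subtrahend) are negative but the stored result is non-negative: signed overflow. The true value -28104 − 4906 = -33010 lies outside [-32768, 32767].

32526; overflow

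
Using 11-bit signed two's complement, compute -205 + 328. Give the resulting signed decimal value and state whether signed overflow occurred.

123; no overflow

-205 → 11100110011
328 → 00101001000
  11100110011
+ 00101001000
= 00001111011  (discard carry-out 1)
Result 00001111011: MSB = 0 → value 123.
Addends have opposite signs, so signed overflow cannot occur.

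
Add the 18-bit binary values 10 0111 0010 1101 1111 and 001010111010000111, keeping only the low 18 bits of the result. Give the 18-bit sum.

  100111001011011111
+ 001010111010000111
= 110010000101100110

110010000101100110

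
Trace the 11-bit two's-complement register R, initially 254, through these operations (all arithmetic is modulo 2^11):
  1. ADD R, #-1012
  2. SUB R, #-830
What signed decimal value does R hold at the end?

72

Start: R = 254 = 00011111110.
R = 254 + (-1012) = -758 = 10100001010
R = -758 − (-830) = 72 = 00001001000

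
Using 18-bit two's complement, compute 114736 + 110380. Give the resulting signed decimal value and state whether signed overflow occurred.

114736 → 011100000000110000
110380 → 011010111100101100
  011100000000110000
+ 011010111100101100
= 110110111101011100
Result 110110111101011100: MSB = 1 → 225116 − 262144 = -37028.
Both addends are non-negative but the stored result is negative: signed overflow. The true value 114736 + 110380 = 225116 lies outside [-131072, 131071].

-37028; overflow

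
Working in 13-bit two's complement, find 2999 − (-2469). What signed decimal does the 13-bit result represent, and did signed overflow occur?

-2724; overflow

2999 → 0101110110111
-2469 → 1011001011011
Subtract via negate-and-add: invert 1011001011011 + 1 = 0100110100101 (i.e. 2469).
  0101110110111
+ 0100110100101
= 1010101011100
Result 1010101011100: MSB = 1 → 5468 − 8192 = -2724.
Both addends (after negating the subtrahend) are non-negative but the stored result is negative: signed overflow. The true value 2999 − (-2469) = 5468 lies outside [-4096, 4095].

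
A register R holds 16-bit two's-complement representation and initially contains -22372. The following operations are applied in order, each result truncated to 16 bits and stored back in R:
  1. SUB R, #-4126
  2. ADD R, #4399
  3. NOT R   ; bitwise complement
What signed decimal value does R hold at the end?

13846

Start: R = -22372 = 1010100010011100.
R = -22372 − (-4126) = -18246 = 1011100010111010
R = -18246 + 4399 = -13847 = 1100100111101001
R = NOT 1100100111101001 = 0011011000010110 = 13846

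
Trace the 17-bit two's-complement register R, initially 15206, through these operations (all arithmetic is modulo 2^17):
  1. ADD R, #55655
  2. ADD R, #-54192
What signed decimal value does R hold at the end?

16669

Start: R = 15206 = 00011101101100110.
R = 15206 + 55655 = 70861; wraps to -60211 = 10001010011001101
R = -60211 + (-54192) = -114403; wraps to 16669 = 00100000100011101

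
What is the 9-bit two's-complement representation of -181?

101001011

|-181| = 181 = 010110101 in 9 bits.
Invert the bits: 101001010. Add 1: 101001011.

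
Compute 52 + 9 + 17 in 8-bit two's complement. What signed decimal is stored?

52 + 9 = 61 (00111101)
61 + 17 = 78 (01001110)

78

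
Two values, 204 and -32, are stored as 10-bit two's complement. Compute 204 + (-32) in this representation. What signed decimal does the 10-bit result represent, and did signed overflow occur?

204 → 0011001100
-32 → 1111100000
  0011001100
+ 1111100000
= 0010101100  (discard carry-out 1)
Result 0010101100: MSB = 0 → value 172.
Addends have opposite signs, so signed overflow cannot occur.

172; no overflow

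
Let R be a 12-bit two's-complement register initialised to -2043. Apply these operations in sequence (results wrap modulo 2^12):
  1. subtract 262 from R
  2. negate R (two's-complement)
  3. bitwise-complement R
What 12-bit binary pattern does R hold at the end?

Start: R = -2043 = 100000000101.
R = -2043 − 262 = -2305; wraps to 1791 = 011011111111
R = −(1791) = -1791 = 100100000001
R = NOT 100100000001 = 011011111110 = 1790

011011111110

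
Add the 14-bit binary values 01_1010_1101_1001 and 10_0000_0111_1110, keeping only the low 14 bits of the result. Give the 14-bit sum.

  01101011011001
+ 10000001111110
= 11101101010111

11101101010111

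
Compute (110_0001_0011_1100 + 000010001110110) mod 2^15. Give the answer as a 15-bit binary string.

110010110110010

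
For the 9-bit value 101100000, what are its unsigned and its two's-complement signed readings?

Unsigned: 101100000 = 352.
Signed: MSB=1 → 352 − 512 = -160.

unsigned = 352, signed = -160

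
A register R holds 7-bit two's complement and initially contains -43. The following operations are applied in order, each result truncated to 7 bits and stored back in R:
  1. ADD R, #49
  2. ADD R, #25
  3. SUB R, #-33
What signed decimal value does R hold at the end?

Start: R = -43 = 1010101.
R = -43 + 49 = 6 = 0000110
R = 6 + 25 = 31 = 0011111
R = 31 − (-33) = 64; wraps to -64 = 1000000

-64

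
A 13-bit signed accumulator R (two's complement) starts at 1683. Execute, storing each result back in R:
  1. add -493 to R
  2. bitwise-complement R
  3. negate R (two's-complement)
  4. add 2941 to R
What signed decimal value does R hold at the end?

-4060

Start: R = 1683 = 0011010010011.
R = 1683 + (-493) = 1190 = 0010010100110
R = NOT 0010010100110 = 1101101011001 = -1191
R = −(-1191) = 1191 = 0010010100111
R = 1191 + 2941 = 4132; wraps to -4060 = 1000000100100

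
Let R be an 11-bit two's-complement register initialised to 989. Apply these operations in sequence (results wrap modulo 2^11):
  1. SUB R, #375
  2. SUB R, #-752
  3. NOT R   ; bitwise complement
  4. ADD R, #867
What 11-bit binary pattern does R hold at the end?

11000001100

Start: R = 989 = 01111011101.
R = 989 − 375 = 614 = 01001100110
R = 614 − (-752) = 1366; wraps to -682 = 10101010110
R = NOT 10101010110 = 01010101001 = 681
R = 681 + 867 = 1548; wraps to -500 = 11000001100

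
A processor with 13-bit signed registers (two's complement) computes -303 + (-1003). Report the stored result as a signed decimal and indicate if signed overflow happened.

-303 → 1111011010001
-1003 → 1110000010101
  1111011010001
+ 1110000010101
= 1101011100110  (discard carry-out 1)
Result 1101011100110: MSB = 1 → 6886 − 8192 = -1306.
Both addends are negative and so is the stored result: no signed overflow.

-1306; no overflow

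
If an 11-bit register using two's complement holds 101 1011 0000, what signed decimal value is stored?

-592

MSB is 1, so the value is negative.
Unsigned reading: 1456. Subtract 2^11 = 2048: 1456 − 2048 = -592.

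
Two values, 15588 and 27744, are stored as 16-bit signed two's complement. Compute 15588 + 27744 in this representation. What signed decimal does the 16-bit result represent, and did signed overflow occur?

-22204; overflow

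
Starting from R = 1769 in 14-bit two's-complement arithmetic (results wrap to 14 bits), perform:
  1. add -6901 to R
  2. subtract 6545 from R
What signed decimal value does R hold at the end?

Start: R = 1769 = 00011011101001.
R = 1769 + (-6901) = -5132 = 10101111110100
R = -5132 − 6545 = -11677; wraps to 4707 = 01001001100011

4707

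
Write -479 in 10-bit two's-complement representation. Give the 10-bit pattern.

1000100001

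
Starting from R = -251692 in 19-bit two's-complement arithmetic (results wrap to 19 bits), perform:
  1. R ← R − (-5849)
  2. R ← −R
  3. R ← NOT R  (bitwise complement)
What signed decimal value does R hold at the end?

Start: R = -251692 = 1000010100011010100.
R = -251692 − (-5849) = -245843 = 1000011111110101101
R = −(-245843) = 245843 = 0111100000001010011
R = NOT 0111100000001010011 = 1000011111110101100 = -245844

-245844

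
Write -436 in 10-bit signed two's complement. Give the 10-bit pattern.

|-436| = 436 = 0110110100 in 10 bits.
Invert the bits: 1001001011. Add 1: 1001001100.
Check: 1001001100 reads as 588 − 1024 = -436.

1001001100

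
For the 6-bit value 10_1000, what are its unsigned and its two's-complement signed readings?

unsigned = 40, signed = -24

Unsigned: 101000 = 40.
Signed: MSB=1 → 40 − 64 = -24.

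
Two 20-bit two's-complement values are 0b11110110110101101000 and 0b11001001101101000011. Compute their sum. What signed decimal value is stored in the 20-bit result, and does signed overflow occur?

0b11110110110101101000 → 11110110110101101000 = -37528 (signed)
0b11001001101101000011 → 11001001101101000011 = -222397 (signed)
  11110110110101101000
+ 11001001101101000011
= 11000000100010101011  (discard carry-out 1)
Result 11000000100010101011: MSB = 1 → 788651 − 1048576 = -259925.
Both addends are negative and so is the stored result: no signed overflow.

-259925; no overflow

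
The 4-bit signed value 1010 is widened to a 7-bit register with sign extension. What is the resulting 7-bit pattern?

MSB of 1010 is 1; replicate it into the new high bits.
111|1010 → 1111010 (still -6).

1111010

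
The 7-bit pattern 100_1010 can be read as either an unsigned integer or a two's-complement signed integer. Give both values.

Unsigned: 1001010 = 74.
Signed: MSB=1 → 74 − 128 = -54.

unsigned = 74, signed = -54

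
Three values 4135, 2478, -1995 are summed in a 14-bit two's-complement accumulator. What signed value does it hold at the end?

4618

4135 + 2478 = 6613 (01100111010101)
6613 + (-1995) = 4618 (01001000001010)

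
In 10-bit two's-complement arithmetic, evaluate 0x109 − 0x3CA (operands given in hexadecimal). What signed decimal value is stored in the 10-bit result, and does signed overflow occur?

0x109 = 0100001001 = 265 (signed)
0x3CA = 1111001010 = -54 (signed)
Subtract via negate-and-add: invert 1111001010 + 1 = 0000110110 (i.e. 54).
  0100001001
+ 0000110110
= 0100111111
Result 0100111111: MSB = 0 → value 319.
Both addends (after negating the subtrahend) are non-negative and so is the stored result: no signed overflow.

319; no overflow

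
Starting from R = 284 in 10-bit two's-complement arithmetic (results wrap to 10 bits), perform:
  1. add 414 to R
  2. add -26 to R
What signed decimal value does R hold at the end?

-352

Start: R = 284 = 0100011100.
R = 284 + 414 = 698; wraps to -326 = 1010111010
R = -326 + (-26) = -352 = 1010100000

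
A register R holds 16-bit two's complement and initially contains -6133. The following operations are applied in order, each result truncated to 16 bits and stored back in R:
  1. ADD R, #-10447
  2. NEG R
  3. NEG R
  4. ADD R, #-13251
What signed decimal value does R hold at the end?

-29831

Start: R = -6133 = 1110100000001011.
R = -6133 + (-10447) = -16580 = 1011111100111100
R = −(-16580) = 16580 = 0100000011000100
R = −(16580) = -16580 = 1011111100111100
R = -16580 + (-13251) = -29831 = 1000101101111001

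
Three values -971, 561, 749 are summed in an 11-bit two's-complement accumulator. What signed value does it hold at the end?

339

-971 + 561 = -410 (11001100110)
-410 + 749 = 339 (00101010011)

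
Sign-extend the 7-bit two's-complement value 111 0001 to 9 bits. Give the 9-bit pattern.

MSB of 1110001 is 1; replicate it into the new high bits.
11|1110001 → 111110001 (still -15).

111110001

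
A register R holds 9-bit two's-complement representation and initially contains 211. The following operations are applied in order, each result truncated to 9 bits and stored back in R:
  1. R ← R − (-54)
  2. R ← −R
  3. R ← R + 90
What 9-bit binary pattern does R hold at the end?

101010001

Start: R = 211 = 011010011.
R = 211 − (-54) = 265; wraps to -247 = 100001001
R = −(-247) = 247 = 011110111
R = 247 + 90 = 337; wraps to -175 = 101010001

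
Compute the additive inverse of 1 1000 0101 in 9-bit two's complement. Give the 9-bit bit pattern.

Invert: 001111010. Add 1: 001111011.
Check: 110000101 = -123, 001111011 = 123.

001111011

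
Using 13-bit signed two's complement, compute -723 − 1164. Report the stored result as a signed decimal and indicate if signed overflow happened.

-723 → 1110100101101
1164 → 0010010001100
Subtract via negate-and-add: invert 0010010001100 + 1 = 1101101110100 (i.e. -1164).
  1110100101101
+ 1101101110100
= 1100010100001  (discard carry-out 1)
Result 1100010100001: MSB = 1 → 6305 − 8192 = -1887.
Both addends (after negating the subtrahend) are negative and so is the stored result: no signed overflow.

-1887; no overflow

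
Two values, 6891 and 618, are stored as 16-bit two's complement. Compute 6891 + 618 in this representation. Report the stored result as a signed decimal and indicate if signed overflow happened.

6891 → 0001101011101011
618 → 0000001001101010
  0001101011101011
+ 0000001001101010
= 0001110101010101
Result 0001110101010101: MSB = 0 → value 7509.
Both addends are non-negative and so is the stored result: no signed overflow.

7509; no overflow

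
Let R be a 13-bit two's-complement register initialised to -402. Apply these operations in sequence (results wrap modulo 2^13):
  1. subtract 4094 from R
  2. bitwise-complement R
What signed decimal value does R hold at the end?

Start: R = -402 = 1111001101110.
R = -402 − 4094 = -4496; wraps to 3696 = 0111001110000
R = NOT 0111001110000 = 1000110001111 = -3697

-3697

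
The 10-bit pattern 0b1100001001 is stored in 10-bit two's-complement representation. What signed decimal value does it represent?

-247

MSB is 1, so the value is negative.
Invert: 0011110110. Add 1: 0011110111 = 247. So the value is −247.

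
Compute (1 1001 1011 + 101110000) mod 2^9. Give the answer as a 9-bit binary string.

100001011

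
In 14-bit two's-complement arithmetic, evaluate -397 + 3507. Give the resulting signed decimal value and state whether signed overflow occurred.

3110; no overflow

-397 → 11111001110011
3507 → 00110110110011
  11111001110011
+ 00110110110011
= 00110000100110  (discard carry-out 1)
Result 00110000100110: MSB = 0 → value 3110.
Addends have opposite signs, so signed overflow cannot occur.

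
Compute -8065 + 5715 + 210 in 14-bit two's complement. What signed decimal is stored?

-8065 + 5715 = -2350 (11011011010010)
-2350 + 210 = -2140 (11011110100100)

-2140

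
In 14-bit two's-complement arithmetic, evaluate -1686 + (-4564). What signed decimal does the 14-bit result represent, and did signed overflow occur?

-6250; no overflow

-1686 → 11100101101010
-4564 → 10111000101100
  11100101101010
+ 10111000101100
= 10011110010110  (discard carry-out 1)
Result 10011110010110: MSB = 1 → 10134 − 16384 = -6250.
Both addends are negative and so is the stored result: no signed overflow.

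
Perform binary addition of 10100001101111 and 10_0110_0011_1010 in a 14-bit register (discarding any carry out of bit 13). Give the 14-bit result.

00111010101001

  10100001101111
+ 10011000111010
= 00111010101001  (discard carry-out 1)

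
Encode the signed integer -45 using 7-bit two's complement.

|-45| = 45 = 0101101 in 7 bits.
Invert the bits: 1010010. Add 1: 1010011.

1010011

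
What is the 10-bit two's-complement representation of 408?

0110011000

408 is non-negative, so write it directly in 10 bits: 0110011000.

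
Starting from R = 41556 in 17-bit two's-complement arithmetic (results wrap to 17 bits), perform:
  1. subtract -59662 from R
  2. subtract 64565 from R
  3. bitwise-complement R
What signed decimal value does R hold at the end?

Start: R = 41556 = 01010001001010100.
R = 41556 − (-59662) = 101218; wraps to -29854 = 11000101101100010
R = -29854 − 64565 = -94419; wraps to 36653 = 01000111100101101
R = NOT 01000111100101101 = 10111000011010010 = -36654

-36654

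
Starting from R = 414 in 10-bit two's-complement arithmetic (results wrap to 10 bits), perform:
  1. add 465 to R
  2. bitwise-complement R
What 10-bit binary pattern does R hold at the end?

0010010000

Start: R = 414 = 0110011110.
R = 414 + 465 = 879; wraps to -145 = 1101101111
R = NOT 1101101111 = 0010010000 = 144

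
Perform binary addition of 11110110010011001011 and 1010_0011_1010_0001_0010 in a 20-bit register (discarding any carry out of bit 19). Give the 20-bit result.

10011001111011011101

  11110110010011001011
+ 10100011101000010010
= 10011001111011011101  (discard carry-out 1)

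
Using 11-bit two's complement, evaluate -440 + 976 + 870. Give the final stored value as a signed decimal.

-642

-440 + 976 = 536 (01000011000)
536 + 870 = 1406 → wraps to -642 (10101111110)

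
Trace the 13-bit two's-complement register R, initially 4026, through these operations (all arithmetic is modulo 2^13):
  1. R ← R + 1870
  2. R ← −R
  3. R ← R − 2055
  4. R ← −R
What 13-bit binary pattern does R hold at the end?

Start: R = 4026 = 0111110111010.
R = 4026 + 1870 = 5896; wraps to -2296 = 1011100001000
R = −(-2296) = 2296 = 0100011111000
R = 2296 − 2055 = 241 = 0000011110001
R = −(241) = -241 = 1111100001111

1111100001111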